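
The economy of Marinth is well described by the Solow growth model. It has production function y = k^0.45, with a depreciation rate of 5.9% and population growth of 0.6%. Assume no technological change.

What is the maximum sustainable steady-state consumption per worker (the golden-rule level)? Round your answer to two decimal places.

At the golden rule, f'(k) = n + δ, so α·k^(α−1) = n + δ and k_gold = (α/(n + δ))^(1/(1−α)).
k_gold = (0.45/0.065)^(1/0.55) = 6.9231^1.8182 ≈ 33.7159
c_gold = f(k_gold) − (n + δ)·k_gold = 4.8700 − 0.065×33.7159 ≈ 2.6785

c_gold ≈ 2.68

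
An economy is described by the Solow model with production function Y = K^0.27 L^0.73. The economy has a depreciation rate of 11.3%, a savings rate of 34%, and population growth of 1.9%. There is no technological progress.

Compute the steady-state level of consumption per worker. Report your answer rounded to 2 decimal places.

In steady state, investment equals break-even investment: s·k^α = (n + δ)·k.
Rearranging, k^(1−α) = s / (n + δ).
k^0.73 = 0.34 / (0.019 + 0.113) = 0.34 / 0.132 = 2.5758
k* = 2.5758^(1/0.73) ≈ 3.6551
y* = (k*)^α = 3.6551^0.27 ≈ 1.4190
c* = (1 − s)·y* = (1 − 0.34) × 1.4190 ≈ 0.9365

c* = 0.94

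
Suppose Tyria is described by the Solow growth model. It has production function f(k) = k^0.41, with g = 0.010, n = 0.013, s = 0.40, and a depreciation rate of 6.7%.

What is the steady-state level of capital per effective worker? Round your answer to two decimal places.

k* ≈ 12.53

Steady state requires s·f(k) = (n + g + δ)·k, i.e. s·k^α = (n + g + δ)·k.
Dividing both sides by k: k^(1−α) = s / (n + g + δ).
k^0.59 = 0.40 / (0.013 + 0.010 + 0.067) = 0.40 / 0.090 = 4.4444
k* = 4.4444^(1/0.59) ≈ 12.5311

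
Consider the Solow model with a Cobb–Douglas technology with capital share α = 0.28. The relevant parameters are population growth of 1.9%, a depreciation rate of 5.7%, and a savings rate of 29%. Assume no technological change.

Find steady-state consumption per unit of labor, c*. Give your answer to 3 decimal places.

Steady state requires s·f(k) = (n + δ)·k, i.e. s·k^α = (n + δ)·k.
Rearranging, k^(1−α) = s / (n + δ).
k^0.72 = 0.29 / (0.019 + 0.057) = 0.29 / 0.076 = 3.8158
k* = 3.8158^(1/0.72) ≈ 6.4233
y* = (k*)^α = 6.4233^0.28 ≈ 1.6833
c* = (1 − s)·y* = (1 − 0.29) × 1.6833 ≈ 1.1951

c* ≈ 1.195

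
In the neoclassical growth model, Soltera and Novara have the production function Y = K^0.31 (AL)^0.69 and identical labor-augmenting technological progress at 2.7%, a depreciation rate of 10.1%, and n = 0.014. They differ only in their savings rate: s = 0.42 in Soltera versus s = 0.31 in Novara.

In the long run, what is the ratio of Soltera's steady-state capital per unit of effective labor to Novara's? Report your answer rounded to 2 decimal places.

ratio ≈ 1.55

Steady-state k* = [s/(n + g + δ)]^(1/(1−α)), so the ratio is [ (s_S/(n + g + δ)_S) / (s_N/(n + g + δ)_N) ]^1.4493.
s_S/(n + g + δ)_S = 0.42/0.142 = 2.9577; s_N/(n + g + δ)_N = 0.31/0.142 = 2.1831.
Ratio = (2.9577/2.1831)^1.4493 = 1.3548^1.4493 ≈ 1.5528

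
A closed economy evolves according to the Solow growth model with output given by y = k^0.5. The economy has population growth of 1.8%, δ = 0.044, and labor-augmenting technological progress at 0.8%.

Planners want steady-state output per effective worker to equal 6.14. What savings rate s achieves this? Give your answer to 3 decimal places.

Steady state requires s·f(k) = (n + g + δ)·k, i.e. s·k^α = (n + g + δ)·k.
Since y* = [s/(n + g + δ)]^(α/(1−α)), we have s/(n + g + δ) = (y*)^((1−α)/α) = 6.14^1 = 6.1400.
Therefore s = 6.1400 × (n + g + δ) = 6.1400 × 0.070 = 0.4298.

s ≈ 0.430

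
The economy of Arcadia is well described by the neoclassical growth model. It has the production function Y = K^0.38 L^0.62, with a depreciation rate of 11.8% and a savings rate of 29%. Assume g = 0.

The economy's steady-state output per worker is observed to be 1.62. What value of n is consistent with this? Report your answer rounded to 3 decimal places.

n ≈ 0.014

At the steady state, Δk = 0, so s·k^α = (n + δ)·k.
Since y* = [s/(n + δ)]^(α/(1−α)), we have s/(n + δ) = (y*)^((1−α)/α) = 1.62^1.6316 = 2.1971.
Therefore n + δ = s / 2.1971 = 0.29 / 2.1971 = 0.1320, so n = 0.1320 − 0.118 = 0.0140.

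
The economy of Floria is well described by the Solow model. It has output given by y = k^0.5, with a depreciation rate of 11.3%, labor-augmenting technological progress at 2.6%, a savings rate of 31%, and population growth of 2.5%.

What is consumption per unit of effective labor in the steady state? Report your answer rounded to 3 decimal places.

c* = 1.304

Steady state requires s·f(k) = (n + g + δ)·k, i.e. s·k^α = (n + g + δ)·k.
Rearranging, k^(1−α) = s / (n + g + δ).
k^0.5 = 0.31 / (0.025 + 0.026 + 0.113) = 0.31 / 0.164 = 1.8902
k* = 1.8902^(1/0.5) ≈ 3.5729
y* = (k*)^α = 3.5729^0.5 ≈ 1.8902
c* = (1 − s)·y* = (1 − 0.31) × 1.8902 ≈ 1.3042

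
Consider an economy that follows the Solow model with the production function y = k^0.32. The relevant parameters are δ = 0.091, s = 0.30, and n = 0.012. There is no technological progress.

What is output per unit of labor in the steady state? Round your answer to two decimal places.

y* = 1.65

In steady state, investment equals break-even investment: s·k^α = (n + δ)·k.
Rearranging, k^(1−α) = s / (n + δ).
k^0.68 = 0.30 / (0.012 + 0.091) = 0.30 / 0.103 = 2.9126
k* = 2.9126^(1/0.68) ≈ 4.8169
y* = (k*)^α = 4.8169^0.32 ≈ 1.6538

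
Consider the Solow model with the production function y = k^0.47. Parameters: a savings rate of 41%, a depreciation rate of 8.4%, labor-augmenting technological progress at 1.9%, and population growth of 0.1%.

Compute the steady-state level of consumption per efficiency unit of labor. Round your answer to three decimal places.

In steady state, investment equals break-even investment: s·k^α = (n + g + δ)·k.
Rearranging, k^(1−α) = s / (n + g + δ).
k^0.53 = 0.41 / (0.001 + 0.019 + 0.084) = 0.41 / 0.104 = 3.9423
k* = 3.9423^(1/0.53) ≈ 13.3063
y* = (k*)^α = 13.3063^0.47 ≈ 3.3753
c* = (1 − s)·y* = (1 − 0.41) × 3.3753 ≈ 1.9914

c* = 1.991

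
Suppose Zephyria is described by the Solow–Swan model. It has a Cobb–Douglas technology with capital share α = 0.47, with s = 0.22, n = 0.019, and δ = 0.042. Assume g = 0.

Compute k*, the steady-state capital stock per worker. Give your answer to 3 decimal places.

k* ≈ 11.249

Steady state requires s·f(k) = (n + δ)·k, i.e. s·k^α = (n + δ)·k.
Dividing both sides by k: k^(1−α) = s / (n + δ).
k^0.53 = 0.22 / (0.019 + 0.042) = 0.22 / 0.061 = 3.6066
k* = 3.6066^(1/0.53) ≈ 11.2494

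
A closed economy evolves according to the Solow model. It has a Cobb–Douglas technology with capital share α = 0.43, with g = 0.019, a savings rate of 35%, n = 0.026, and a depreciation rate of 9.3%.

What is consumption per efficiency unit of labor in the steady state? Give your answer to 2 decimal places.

c* = 1.31

At the steady state, Δk = 0, so s·k^α = (n + g + δ)·k.
Rearranging, k^(1−α) = s / (n + g + δ).
k^0.57 = 0.35 / (0.026 + 0.019 + 0.093) = 0.35 / 0.138 = 2.5362
k* = 2.5362^(1/0.57) ≈ 5.1179
y* = (k*)^α = 5.1179^0.43 ≈ 2.0179
c* = (1 − s)·y* = (1 − 0.35) × 2.0179 ≈ 1.3116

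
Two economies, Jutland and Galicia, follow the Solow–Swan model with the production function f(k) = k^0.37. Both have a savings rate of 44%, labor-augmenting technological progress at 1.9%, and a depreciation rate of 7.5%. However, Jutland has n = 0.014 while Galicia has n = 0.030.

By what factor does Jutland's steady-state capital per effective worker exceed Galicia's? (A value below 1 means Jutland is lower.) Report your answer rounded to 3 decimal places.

Steady-state k* = [s/(n + g + δ)]^(1/(1−α)), so the ratio is [ (s_J/(n + g + δ)_J) / (s_G/(n + g + δ)_G) ]^1.5873.
s_J/(n + g + δ)_J = 0.44/0.108 = 4.0741; s_G/(n + g + δ)_G = 0.44/0.124 = 3.5484.
Ratio = (4.0741/3.5484)^1.5873 = 1.1482^1.5873 ≈ 1.2453

k*_J / k*_G ≈ 1.245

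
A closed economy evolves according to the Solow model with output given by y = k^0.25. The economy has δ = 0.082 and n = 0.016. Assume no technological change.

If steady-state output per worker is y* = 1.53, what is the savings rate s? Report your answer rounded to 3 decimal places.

In steady state, investment equals break-even investment: s·k^α = (n + δ)·k.
Since y* = [s/(n + δ)]^(α/(1−α)), we have s/(n + δ) = (y*)^((1−α)/α) = 1.53^3 = 3.5816.
Therefore s = 3.5816 × (n + δ) = 3.5816 × 0.098 = 0.3510.

s ≈ 0.351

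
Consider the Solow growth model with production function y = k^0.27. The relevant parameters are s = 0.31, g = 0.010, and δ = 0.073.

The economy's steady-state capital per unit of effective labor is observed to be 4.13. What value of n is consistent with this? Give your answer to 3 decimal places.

In steady state, investment equals break-even investment: s·k^α = (n + g + δ)·k.
So s / (n + g + δ) = (k*)^(1−α) = 4.13^0.73 = 2.8161.
Therefore n + g + δ = s / 2.8161 = 0.31 / 2.8161 = 0.1101, so n = 0.1101 − 0.083 = 0.0271.

n ≈ 0.027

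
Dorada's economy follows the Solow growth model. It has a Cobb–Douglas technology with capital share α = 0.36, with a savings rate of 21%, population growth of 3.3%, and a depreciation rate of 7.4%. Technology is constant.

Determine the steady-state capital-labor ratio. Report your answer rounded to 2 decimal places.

k* = 2.87

In steady state, investment equals break-even investment: s·k^α = (n + δ)·k.
Rearranging, k^(1−α) = s / (n + δ).
k^0.64 = 0.21 / (0.033 + 0.074) = 0.21 / 0.107 = 1.9626
k* = 1.9626^(1/0.64) ≈ 2.8678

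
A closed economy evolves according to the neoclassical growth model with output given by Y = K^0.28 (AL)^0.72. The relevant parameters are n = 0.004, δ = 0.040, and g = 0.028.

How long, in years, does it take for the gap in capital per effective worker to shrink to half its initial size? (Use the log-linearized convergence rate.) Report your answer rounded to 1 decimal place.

t_½ ≈ 13.4 years

Near the steady state the convergence rate is λ = (1 − α)(n + g + δ).
λ = (1 − 0.28) × 0.072 = 0.72 × 0.072 = 0.05184
Half-life = ln 2 / λ = 0.6931 / 0.05184 ≈ 13.37 years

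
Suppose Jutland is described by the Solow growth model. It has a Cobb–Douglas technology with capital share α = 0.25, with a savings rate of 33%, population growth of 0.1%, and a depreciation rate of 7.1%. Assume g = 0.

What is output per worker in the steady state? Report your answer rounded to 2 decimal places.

At the steady state, Δk = 0, so s·k^α = (n + δ)·k.
Dividing both sides by k: k^(1−α) = s / (n + δ).
k^0.75 = 0.33 / (0.001 + 0.071) = 0.33 / 0.072 = 4.5833
k* = 4.5833^(1/0.75) ≈ 7.6133
y* = (k*)^α = 7.6133^0.25 ≈ 1.6611

y* ≈ 1.66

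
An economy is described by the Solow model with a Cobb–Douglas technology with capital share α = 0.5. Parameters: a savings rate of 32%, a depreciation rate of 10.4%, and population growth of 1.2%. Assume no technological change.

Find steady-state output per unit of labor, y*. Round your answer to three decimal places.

Steady state requires s·f(k) = (n + δ)·k, i.e. s·k^α = (n + δ)·k.
Rearranging, k^(1−α) = s / (n + δ).
k^0.5 = 0.32 / (0.012 + 0.104) = 0.32 / 0.116 = 2.7586
k* = 2.7586^(1/0.5) ≈ 7.6099
y* = (k*)^α = 7.6099^0.5 ≈ 2.7586

y* ≈ 2.759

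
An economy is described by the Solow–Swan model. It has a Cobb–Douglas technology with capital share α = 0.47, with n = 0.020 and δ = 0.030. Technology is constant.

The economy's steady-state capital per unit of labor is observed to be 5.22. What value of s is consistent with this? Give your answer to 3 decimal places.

In steady state, investment equals break-even investment: s·k^α = (n + δ)·k.
So s / (n + δ) = (k*)^(1−α) = 5.22^0.53 = 2.4009.
Therefore s = 2.4009 × (n + δ) = 2.4009 × 0.050 = 0.1200.

s ≈ 0.120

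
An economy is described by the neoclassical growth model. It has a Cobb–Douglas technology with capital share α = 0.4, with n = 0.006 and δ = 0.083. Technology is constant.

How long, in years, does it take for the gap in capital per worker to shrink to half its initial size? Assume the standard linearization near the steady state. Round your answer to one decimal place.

Near the steady state the convergence rate is λ = (1 − α)(n + δ).
λ = (1 − 0.4) × 0.089 = 0.6 × 0.089 = 0.0534
Half-life = ln 2 / λ = 0.6931 / 0.0534 ≈ 12.98 years

half-life ≈ 13.0 years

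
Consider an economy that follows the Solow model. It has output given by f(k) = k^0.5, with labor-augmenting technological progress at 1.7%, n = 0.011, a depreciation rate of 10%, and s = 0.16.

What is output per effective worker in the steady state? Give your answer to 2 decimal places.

At the steady state, Δk = 0, so s·k^α = (n + g + δ)·k.
Dividing both sides by k: k^(1−α) = s / (n + g + δ).
k^0.5 = 0.16 / (0.011 + 0.017 + 0.100) = 0.16 / 0.128 = 1.2500
k* = 1.2500^(1/0.5) ≈ 1.5625
y* = (k*)^α = 1.5625^0.5 ≈ 1.2500

y* = 1.25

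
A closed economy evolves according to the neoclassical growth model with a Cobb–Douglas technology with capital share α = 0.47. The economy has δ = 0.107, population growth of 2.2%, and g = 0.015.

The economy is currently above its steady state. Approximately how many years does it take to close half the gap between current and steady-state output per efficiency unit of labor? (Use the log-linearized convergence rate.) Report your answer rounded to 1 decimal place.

half-life ≈ 9.1 years

Near the steady state the convergence rate is λ = (1 − α)(n + g + δ).
λ = (1 − 0.47) × 0.144 = 0.53 × 0.144 = 0.07632
Half-life = ln 2 / λ = 0.6931 / 0.07632 ≈ 9.08 years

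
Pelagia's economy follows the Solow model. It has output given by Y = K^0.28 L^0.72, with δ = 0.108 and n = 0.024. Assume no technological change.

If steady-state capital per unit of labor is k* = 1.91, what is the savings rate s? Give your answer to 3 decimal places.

s ≈ 0.210

In steady state, investment equals break-even investment: s·k^α = (n + δ)·k.
So s / (n + δ) = (k*)^(1−α) = 1.91^0.72 = 1.5935.
Therefore s = 1.5935 × (n + δ) = 1.5935 × 0.132 = 0.2103.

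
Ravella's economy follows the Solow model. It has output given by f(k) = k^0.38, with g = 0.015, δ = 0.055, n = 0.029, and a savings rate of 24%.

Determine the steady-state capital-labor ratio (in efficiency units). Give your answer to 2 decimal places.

k* = 4.17

Steady state requires s·f(k) = (n + g + δ)·k, i.e. s·k^α = (n + g + δ)·k.
Dividing both sides by k: k^(1−α) = s / (n + g + δ).
k^0.62 = 0.24 / (0.029 + 0.015 + 0.055) = 0.24 / 0.099 = 2.4242
k* = 2.4242^(1/0.62) ≈ 4.1713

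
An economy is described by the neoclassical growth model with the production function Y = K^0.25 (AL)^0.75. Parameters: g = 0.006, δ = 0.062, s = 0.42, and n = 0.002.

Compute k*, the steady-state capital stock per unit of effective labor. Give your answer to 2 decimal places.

In steady state, investment equals break-even investment: s·k^α = (n + g + δ)·k.
Dividing both sides by k: k^(1−α) = s / (n + g + δ).
k^0.75 = 0.42 / (0.002 + 0.006 + 0.062) = 0.42 / 0.070 = 6.0000
k* = 6.0000^(1/0.75) ≈ 10.9027

k* ≈ 10.90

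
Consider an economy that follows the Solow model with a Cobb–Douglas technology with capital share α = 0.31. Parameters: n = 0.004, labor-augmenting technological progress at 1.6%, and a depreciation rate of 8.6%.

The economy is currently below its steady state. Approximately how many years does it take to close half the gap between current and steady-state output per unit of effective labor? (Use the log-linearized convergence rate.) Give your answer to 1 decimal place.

t_½ ≈ 9.5 years

Near the steady state the convergence rate is λ = (1 − α)(n + g + δ).
λ = (1 − 0.31) × 0.106 = 0.69 × 0.106 = 0.07314
Half-life = ln 2 / λ = 0.6931 / 0.07314 ≈ 9.48 years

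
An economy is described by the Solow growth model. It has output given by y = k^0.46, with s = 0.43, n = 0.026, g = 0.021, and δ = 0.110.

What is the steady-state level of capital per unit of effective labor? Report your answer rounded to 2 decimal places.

k* = 6.46

At the steady state, Δk = 0, so s·k^α = (n + g + δ)·k.
Rearranging, k^(1−α) = s / (n + g + δ).
k^0.54 = 0.43 / (0.026 + 0.021 + 0.110) = 0.43 / 0.157 = 2.7389
k* = 2.7389^(1/0.54) ≈ 6.4614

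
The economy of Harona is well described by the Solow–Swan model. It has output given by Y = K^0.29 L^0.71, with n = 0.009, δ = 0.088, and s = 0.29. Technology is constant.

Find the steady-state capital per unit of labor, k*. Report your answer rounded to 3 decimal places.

k* = 4.676

Steady state requires s·f(k) = (n + δ)·k, i.e. s·k^α = (n + δ)·k.
Rearranging, k^(1−α) = s / (n + δ).
k^0.71 = 0.29 / (0.009 + 0.088) = 0.29 / 0.097 = 2.9897
k* = 2.9897^(1/0.71) ≈ 4.6763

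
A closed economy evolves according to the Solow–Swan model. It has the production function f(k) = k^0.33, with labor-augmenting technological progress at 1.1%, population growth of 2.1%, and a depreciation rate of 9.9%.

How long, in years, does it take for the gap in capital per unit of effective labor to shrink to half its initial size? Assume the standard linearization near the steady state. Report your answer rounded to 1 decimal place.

about 7.9 years

Near the steady state the convergence rate is λ = (1 − α)(n + g + δ).
λ = (1 − 0.33) × 0.131 = 0.67 × 0.131 = 0.08777
Half-life = ln 2 / λ = 0.6931 / 0.08777 ≈ 7.90 years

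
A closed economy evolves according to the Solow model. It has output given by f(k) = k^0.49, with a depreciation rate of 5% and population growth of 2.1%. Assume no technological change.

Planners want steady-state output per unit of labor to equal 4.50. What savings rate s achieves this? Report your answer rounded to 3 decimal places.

In steady state, investment equals break-even investment: s·k^α = (n + δ)·k.
Since y* = [s/(n + δ)]^(α/(1−α)), we have s/(n + δ) = (y*)^((1−α)/α) = 4.50^1.0408 = 4.7848.
Therefore s = 4.7848 × (n + δ) = 4.7848 × 0.071 = 0.3397.

s ≈ 0.340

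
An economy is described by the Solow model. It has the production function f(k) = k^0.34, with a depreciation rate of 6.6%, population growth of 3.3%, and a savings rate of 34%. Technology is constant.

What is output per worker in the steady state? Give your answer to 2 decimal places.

In steady state, investment equals break-even investment: s·k^α = (n + δ)·k.
Dividing both sides by k: k^(1−α) = s / (n + δ).
k^0.66 = 0.34 / (0.033 + 0.066) = 0.34 / 0.099 = 3.4343
k* = 3.4343^(1/0.66) ≈ 6.4845
y* = (k*)^α = 6.4845^0.34 ≈ 1.8882

y* ≈ 1.89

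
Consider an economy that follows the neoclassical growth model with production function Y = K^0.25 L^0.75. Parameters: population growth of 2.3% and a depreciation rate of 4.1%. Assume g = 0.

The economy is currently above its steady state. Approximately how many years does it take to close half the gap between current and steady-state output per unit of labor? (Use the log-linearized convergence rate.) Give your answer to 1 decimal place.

Near the steady state the convergence rate is λ = (1 − α)(n + δ).
λ = (1 − 0.25) × 0.064 = 0.75 × 0.064 = 0.0480
Half-life = ln 2 / λ = 0.6931 / 0.0480 ≈ 14.44 years

t_½ ≈ 14.4 years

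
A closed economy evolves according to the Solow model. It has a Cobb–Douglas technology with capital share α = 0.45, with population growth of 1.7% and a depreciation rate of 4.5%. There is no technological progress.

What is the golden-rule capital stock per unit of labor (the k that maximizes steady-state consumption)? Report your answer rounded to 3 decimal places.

The golden rule sets f'(k) = n + δ, i.e. α·k^(α−1) = n + δ.
So k^(1−α) = α / (n + δ) = 0.45 / 0.062 = 7.2581.
k_gold = 7.2581^(1/0.55) ≈ 36.7394

k_gold ≈ 36.739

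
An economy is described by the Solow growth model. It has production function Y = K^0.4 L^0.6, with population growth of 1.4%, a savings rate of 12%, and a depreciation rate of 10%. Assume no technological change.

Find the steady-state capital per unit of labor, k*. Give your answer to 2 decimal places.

At the steady state, Δk = 0, so s·k^α = (n + δ)·k.
Rearranging, k^(1−α) = s / (n + δ).
k^0.6 = 0.12 / (0.014 + 0.100) = 0.12 / 0.114 = 1.0526
k* = 1.0526^(1/0.6) ≈ 1.0892

k* ≈ 1.09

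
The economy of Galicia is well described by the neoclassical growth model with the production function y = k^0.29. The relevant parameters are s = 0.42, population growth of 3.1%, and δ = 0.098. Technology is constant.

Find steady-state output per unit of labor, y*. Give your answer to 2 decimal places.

y* = 1.62

In steady state, investment equals break-even investment: s·k^α = (n + δ)·k.
Rearranging, k^(1−α) = s / (n + δ).
k^0.71 = 0.42 / (0.031 + 0.098) = 0.42 / 0.129 = 3.2558
k* = 3.2558^(1/0.71) ≈ 5.2729
y* = (k*)^α = 5.2729^0.29 ≈ 1.6196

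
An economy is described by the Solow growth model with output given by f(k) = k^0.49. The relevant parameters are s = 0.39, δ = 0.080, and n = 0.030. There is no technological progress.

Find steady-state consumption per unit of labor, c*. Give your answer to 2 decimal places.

c* ≈ 2.06

In steady state, investment equals break-even investment: s·k^α = (n + δ)·k.
Dividing both sides by k: k^(1−α) = s / (n + δ).
k^0.51 = 0.39 / (0.030 + 0.080) = 0.39 / 0.110 = 3.5455
k* = 3.5455^(1/0.51) ≈ 11.9619
y* = (k*)^α = 11.9619^0.49 ≈ 3.3738
c* = (1 − s)·y* = (1 − 0.39) × 3.3738 ≈ 2.0580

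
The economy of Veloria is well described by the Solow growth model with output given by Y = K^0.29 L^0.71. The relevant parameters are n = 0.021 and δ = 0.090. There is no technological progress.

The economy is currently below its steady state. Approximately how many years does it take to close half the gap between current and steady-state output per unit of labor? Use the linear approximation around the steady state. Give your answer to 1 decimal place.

half-life ≈ 8.8 years

Near the steady state the convergence rate is λ = (1 − α)(n + δ).
λ = (1 − 0.29) × 0.111 = 0.71 × 0.111 = 0.07881
Half-life = ln 2 / λ = 0.6931 / 0.07881 ≈ 8.79 years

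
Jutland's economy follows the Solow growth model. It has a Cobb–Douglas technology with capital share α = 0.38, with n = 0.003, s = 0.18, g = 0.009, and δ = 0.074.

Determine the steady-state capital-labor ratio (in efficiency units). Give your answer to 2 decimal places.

k* = 3.29

At the steady state, Δk = 0, so s·k^α = (n + g + δ)·k.
Rearranging, k^(1−α) = s / (n + g + δ).
k^0.62 = 0.18 / (0.003 + 0.009 + 0.074) = 0.18 / 0.086 = 2.0930
k* = 2.0930^(1/0.62) ≈ 3.2913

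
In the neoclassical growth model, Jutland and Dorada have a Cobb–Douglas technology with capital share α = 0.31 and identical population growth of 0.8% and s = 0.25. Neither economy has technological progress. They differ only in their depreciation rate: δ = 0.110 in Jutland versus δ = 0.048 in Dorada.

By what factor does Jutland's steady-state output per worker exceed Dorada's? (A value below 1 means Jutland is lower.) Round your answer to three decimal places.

Steady-state y* = [s/(n + δ)]^(α/(1−α)), so the ratio is [ (s_J/(n + δ)_J) / (s_D/(n + δ)_D) ]^0.4493.
s_J/(n + δ)_J = 0.25/0.118 = 2.1186; s_D/(n + δ)_D = 0.25/0.056 = 4.4643.
Ratio = (2.1186/4.4643)^0.4493 = 0.4746^0.4493 ≈ 0.7154

y*_J / y*_D ≈ 0.715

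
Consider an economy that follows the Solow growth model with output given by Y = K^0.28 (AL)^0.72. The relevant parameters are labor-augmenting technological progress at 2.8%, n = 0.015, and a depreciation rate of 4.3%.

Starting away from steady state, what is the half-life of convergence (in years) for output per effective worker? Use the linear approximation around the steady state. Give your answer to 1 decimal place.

Near the steady state the convergence rate is λ = (1 − α)(n + g + δ).
λ = (1 − 0.28) × 0.086 = 0.72 × 0.086 = 0.06192
Half-life = ln 2 / λ = 0.6931 / 0.06192 ≈ 11.19 years

about 11.2 years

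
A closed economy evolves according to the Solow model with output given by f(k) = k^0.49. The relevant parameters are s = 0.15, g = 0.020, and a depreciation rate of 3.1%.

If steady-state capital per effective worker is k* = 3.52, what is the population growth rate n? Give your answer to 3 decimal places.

Steady state requires s·f(k) = (n + g + δ)·k, i.e. s·k^α = (n + g + δ)·k.
So s / (n + g + δ) = (k*)^(1−α) = 3.52^0.51 = 1.8999.
Therefore n + g + δ = s / 1.8999 = 0.15 / 1.8999 = 0.0790, so n = 0.0790 − 0.051 = 0.0280.

n ≈ 0.028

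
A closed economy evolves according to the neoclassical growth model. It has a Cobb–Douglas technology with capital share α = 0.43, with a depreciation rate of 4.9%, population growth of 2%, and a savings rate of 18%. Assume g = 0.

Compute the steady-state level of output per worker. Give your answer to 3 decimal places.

At the steady state, Δk = 0, so s·k^α = (n + δ)·k.
Rearranging, k^(1−α) = s / (n + δ).
k^0.57 = 0.18 / (0.020 + 0.049) = 0.18 / 0.069 = 2.6087
k* = 2.6087^(1/0.57) ≈ 5.3774
y* = (k*)^α = 5.3774^0.43 ≈ 2.0613

y* ≈ 2.061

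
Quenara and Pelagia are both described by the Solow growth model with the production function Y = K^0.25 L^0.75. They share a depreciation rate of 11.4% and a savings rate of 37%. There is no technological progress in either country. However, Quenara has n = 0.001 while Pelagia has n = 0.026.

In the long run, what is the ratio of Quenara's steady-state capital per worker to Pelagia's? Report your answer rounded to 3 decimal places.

ratio ≈ 1.300

Steady-state k* = [s/(n + δ)]^(1/(1−α)), so the ratio is [ (s_Q/(n + δ)_Q) / (s_P/(n + δ)_P) ]^1.3333.
s_Q/(n + δ)_Q = 0.37/0.115 = 3.2174; s_P/(n + δ)_P = 0.37/0.140 = 2.6429.
Ratio = (3.2174/2.6429)^1.3333 = 1.2174^1.3333 ≈ 1.2999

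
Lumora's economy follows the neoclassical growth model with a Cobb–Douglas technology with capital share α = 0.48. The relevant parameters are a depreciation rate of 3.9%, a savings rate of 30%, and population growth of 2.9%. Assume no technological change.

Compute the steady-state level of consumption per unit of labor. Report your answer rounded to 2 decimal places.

c* = 2.76

At the steady state, Δk = 0, so s·k^α = (n + δ)·k.
Rearranging, k^(1−α) = s / (n + δ).
k^0.52 = 0.30 / (0.029 + 0.039) = 0.30 / 0.068 = 4.4118
k* = 4.4118^(1/0.52) ≈ 17.3638
y* = (k*)^α = 17.3638^0.48 ≈ 3.9358
c* = (1 − s)·y* = (1 − 0.30) × 3.9358 ≈ 2.7551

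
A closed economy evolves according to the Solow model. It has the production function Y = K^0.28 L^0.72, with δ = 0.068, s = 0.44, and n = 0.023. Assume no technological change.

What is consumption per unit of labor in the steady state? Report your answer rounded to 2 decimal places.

Steady state requires s·f(k) = (n + δ)·k, i.e. s·k^α = (n + δ)·k.
Dividing both sides by k: k^(1−α) = s / (n + δ).
k^0.72 = 0.44 / (0.023 + 0.068) = 0.44 / 0.091 = 4.8352
k* = 4.8352^(1/0.72) ≈ 8.9243
y* = (k*)^α = 8.9243^0.28 ≈ 1.8457
c* = (1 − s)·y* = (1 − 0.44) × 1.8457 ≈ 1.0336

c* = 1.03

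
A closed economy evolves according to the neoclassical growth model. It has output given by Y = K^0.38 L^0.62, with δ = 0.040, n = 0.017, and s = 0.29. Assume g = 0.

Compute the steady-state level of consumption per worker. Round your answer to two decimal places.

c* = 1.92

In steady state, investment equals break-even investment: s·k^α = (n + δ)·k.
Dividing both sides by k: k^(1−α) = s / (n + δ).
k^0.62 = 0.29 / (0.017 + 0.040) = 0.29 / 0.057 = 5.0877
k* = 5.0877^(1/0.62) ≈ 13.7896
y* = (k*)^α = 13.7896^0.38 ≈ 2.7104
c* = (1 − s)·y* = (1 − 0.29) × 2.7104 ≈ 1.9244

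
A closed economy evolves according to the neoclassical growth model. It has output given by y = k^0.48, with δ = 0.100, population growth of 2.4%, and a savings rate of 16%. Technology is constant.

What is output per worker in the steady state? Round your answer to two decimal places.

y* ≈ 1.27

Steady state requires s·f(k) = (n + δ)·k, i.e. s·k^α = (n + δ)·k.
Dividing both sides by k: k^(1−α) = s / (n + δ).
k^0.52 = 0.16 / (0.024 + 0.100) = 0.16 / 0.124 = 1.2903
k* = 1.2903^(1/0.52) ≈ 1.6326
y* = (k*)^α = 1.6326^0.48 ≈ 1.2653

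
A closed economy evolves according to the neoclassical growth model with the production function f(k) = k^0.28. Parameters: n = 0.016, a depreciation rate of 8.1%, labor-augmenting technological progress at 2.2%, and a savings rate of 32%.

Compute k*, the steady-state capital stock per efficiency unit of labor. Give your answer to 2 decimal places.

k* = 3.95

In steady state, investment equals break-even investment: s·k^α = (n + g + δ)·k.
Dividing both sides by k: k^(1−α) = s / (n + g + δ).
k^0.72 = 0.32 / (0.016 + 0.022 + 0.081) = 0.32 / 0.119 = 2.6891
k* = 2.6891^(1/0.72) ≈ 3.9507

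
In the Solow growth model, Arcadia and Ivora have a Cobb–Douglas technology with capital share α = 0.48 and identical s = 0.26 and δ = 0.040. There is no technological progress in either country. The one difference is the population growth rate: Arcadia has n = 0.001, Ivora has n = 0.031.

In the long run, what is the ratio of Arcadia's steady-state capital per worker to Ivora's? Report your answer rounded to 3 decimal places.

Steady-state k* = [s/(n + δ)]^(1/(1−α)), so the ratio is [ (s_A/(n + δ)_A) / (s_I/(n + δ)_I) ]^1.9231.
s_A/(n + δ)_A = 0.26/0.041 = 6.3415; s_I/(n + δ)_I = 0.26/0.071 = 3.6620.
Ratio = (6.3415/3.6620)^1.9231 = 1.7317^1.9231 ≈ 2.8748

k*_A / k*_I ≈ 2.875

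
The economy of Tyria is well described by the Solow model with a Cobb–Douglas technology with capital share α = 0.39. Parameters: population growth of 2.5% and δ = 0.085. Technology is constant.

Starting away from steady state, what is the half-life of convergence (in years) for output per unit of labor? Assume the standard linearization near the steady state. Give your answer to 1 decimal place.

Near the steady state the convergence rate is λ = (1 − α)(n + δ).
λ = (1 − 0.39) × 0.110 = 0.61 × 0.110 = 0.0671
Half-life = ln 2 / λ = 0.6931 / 0.0671 ≈ 10.33 years

about 10.3 years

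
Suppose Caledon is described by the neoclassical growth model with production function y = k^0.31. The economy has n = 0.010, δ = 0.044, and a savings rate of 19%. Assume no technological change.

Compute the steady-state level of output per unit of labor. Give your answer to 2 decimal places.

y* ≈ 1.76

In steady state, investment equals break-even investment: s·k^α = (n + δ)·k.
Rearranging, k^(1−α) = s / (n + δ).
k^0.69 = 0.19 / (0.010 + 0.044) = 0.19 / 0.054 = 3.5185
k* = 3.5185^(1/0.69) ≈ 6.1919
y* = (k*)^α = 6.1919^0.31 ≈ 1.7598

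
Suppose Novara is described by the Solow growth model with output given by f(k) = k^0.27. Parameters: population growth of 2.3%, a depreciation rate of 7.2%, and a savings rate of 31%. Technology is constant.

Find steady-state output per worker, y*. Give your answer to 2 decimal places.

y* ≈ 1.55

At the steady state, Δk = 0, so s·k^α = (n + δ)·k.
Dividing both sides by k: k^(1−α) = s / (n + δ).
k^0.73 = 0.31 / (0.023 + 0.072) = 0.31 / 0.095 = 3.2632
k* = 3.2632^(1/0.73) ≈ 5.0538
y* = (k*)^α = 5.0538^0.27 ≈ 1.5487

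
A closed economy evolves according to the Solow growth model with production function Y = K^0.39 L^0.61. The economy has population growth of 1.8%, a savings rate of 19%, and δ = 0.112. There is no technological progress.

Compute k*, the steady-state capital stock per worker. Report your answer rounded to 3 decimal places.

k* ≈ 1.863

In steady state, investment equals break-even investment: s·k^α = (n + δ)·k.
Rearranging, k^(1−α) = s / (n + δ).
k^0.61 = 0.19 / (0.018 + 0.112) = 0.19 / 0.130 = 1.4615
k* = 1.4615^(1/0.61) ≈ 1.8628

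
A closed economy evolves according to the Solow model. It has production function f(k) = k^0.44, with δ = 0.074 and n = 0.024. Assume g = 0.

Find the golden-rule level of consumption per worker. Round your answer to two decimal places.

At the golden rule, f'(k) = n + δ, so α·k^(α−1) = n + δ and k_gold = (α/(n + δ))^(1/(1−α)).
k_gold = (0.44/0.098)^(1/0.56) = 4.4898^1.7857 ≈ 14.6111
c_gold = f(k_gold) − (n + δ)·k_gold = 3.2543 − 0.098×14.6111 ≈ 1.8224

c_gold ≈ 1.82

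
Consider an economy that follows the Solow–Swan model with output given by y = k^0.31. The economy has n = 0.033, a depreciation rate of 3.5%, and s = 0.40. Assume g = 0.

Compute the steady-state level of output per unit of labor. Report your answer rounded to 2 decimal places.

y* ≈ 2.22

At the steady state, Δk = 0, so s·k^α = (n + δ)·k.
Dividing both sides by k: k^(1−α) = s / (n + δ).
k^0.69 = 0.40 / (0.033 + 0.035) = 0.40 / 0.068 = 5.8824
k* = 5.8824^(1/0.69) ≈ 13.0406
y* = (k*)^α = 13.0406^0.31 ≈ 2.2169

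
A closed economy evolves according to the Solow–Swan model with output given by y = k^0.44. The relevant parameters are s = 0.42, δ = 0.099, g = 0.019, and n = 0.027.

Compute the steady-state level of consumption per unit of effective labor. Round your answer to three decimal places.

Steady state requires s·f(k) = (n + g + δ)·k, i.e. s·k^α = (n + g + δ)·k.
Dividing both sides by k: k^(1−α) = s / (n + g + δ).
k^0.56 = 0.42 / (0.027 + 0.019 + 0.099) = 0.42 / 0.145 = 2.8966
k* = 2.8966^(1/0.56) ≈ 6.6804
y* = (k*)^α = 6.6804^0.44 ≈ 2.3063
c* = (1 − s)·y* = (1 − 0.42) × 2.3063 ≈ 1.3377

c* ≈ 1.338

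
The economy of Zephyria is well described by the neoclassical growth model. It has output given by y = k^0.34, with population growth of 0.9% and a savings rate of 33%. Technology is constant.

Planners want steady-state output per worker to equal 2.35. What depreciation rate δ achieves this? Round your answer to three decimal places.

δ ≈ 0.054

Steady state requires s·f(k) = (n + δ)·k, i.e. s·k^α = (n + δ)·k.
Since y* = [s/(n + δ)]^(α/(1−α)), we have s/(n + δ) = (y*)^((1−α)/α) = 2.35^1.9412 = 5.2519.
Therefore n + δ = s / 5.2519 = 0.33 / 5.2519 = 0.0628, so δ = 0.0628 − 0.009 = 0.0538.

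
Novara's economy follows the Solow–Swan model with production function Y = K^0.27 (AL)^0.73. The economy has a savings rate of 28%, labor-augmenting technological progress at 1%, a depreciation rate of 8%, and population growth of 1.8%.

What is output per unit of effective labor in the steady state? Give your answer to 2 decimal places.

In steady state, investment equals break-even investment: s·k^α = (n + g + δ)·k.
Dividing both sides by k: k^(1−α) = s / (n + g + δ).
k^0.73 = 0.28 / (0.018 + 0.010 + 0.080) = 0.28 / 0.108 = 2.5926
k* = 2.5926^(1/0.73) ≈ 3.6877
y* = (k*)^α = 3.6877^0.27 ≈ 1.4224

y* = 1.42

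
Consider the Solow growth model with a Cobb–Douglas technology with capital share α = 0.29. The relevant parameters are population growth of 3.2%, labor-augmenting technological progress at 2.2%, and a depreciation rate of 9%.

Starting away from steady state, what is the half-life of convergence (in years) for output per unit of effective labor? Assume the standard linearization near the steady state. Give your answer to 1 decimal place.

half-life ≈ 6.8 years

Near the steady state the convergence rate is λ = (1 − α)(n + g + δ).
λ = (1 − 0.29) × 0.144 = 0.71 × 0.144 = 0.10224
Half-life = ln 2 / λ = 0.6931 / 0.10224 ≈ 6.78 years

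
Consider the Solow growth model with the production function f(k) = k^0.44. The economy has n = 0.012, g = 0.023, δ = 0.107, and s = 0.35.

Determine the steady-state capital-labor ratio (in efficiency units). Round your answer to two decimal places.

k* ≈ 5.01

Steady state requires s·f(k) = (n + g + δ)·k, i.e. s·k^α = (n + g + δ)·k.
Rearranging, k^(1−α) = s / (n + g + δ).
k^0.56 = 0.35 / (0.012 + 0.023 + 0.107) = 0.35 / 0.142 = 2.4648
k* = 2.4648^(1/0.56) ≈ 5.0074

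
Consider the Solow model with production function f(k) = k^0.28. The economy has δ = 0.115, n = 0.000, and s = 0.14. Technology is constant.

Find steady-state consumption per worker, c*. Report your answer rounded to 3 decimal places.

c* = 0.928

Steady state requires s·f(k) = (n + δ)·k, i.e. s·k^α = (n + δ)·k.
Dividing both sides by k: k^(1−α) = s / (n + δ).
k^0.72 = 0.14 / (0.000 + 0.115) = 0.14 / 0.115 = 1.2174
k* = 1.2174^(1/0.72) ≈ 1.3142
y* = (k*)^α = 1.3142^0.28 ≈ 1.0795
c* = (1 − s)·y* = (1 − 0.14) × 1.0795 ≈ 0.9284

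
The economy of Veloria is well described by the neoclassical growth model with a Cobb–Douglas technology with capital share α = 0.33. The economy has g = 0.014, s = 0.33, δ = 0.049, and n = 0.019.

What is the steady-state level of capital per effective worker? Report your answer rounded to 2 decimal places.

k* ≈ 7.99

At the steady state, Δk = 0, so s·k^α = (n + g + δ)·k.
Rearranging, k^(1−α) = s / (n + g + δ).
k^0.67 = 0.33 / (0.019 + 0.014 + 0.049) = 0.33 / 0.082 = 4.0244
k* = 4.0244^(1/0.67) ≈ 7.9899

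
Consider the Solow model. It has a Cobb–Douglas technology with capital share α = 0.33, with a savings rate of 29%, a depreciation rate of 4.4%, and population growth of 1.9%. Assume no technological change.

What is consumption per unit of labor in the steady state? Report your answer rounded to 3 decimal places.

Steady state requires s·f(k) = (n + δ)·k, i.e. s·k^α = (n + δ)·k.
Rearranging, k^(1−α) = s / (n + δ).
k^0.67 = 0.29 / (0.019 + 0.044) = 0.29 / 0.063 = 4.6032
k* = 4.6032^(1/0.67) ≈ 9.7643
y* = (k*)^α = 9.7643^0.33 ≈ 2.1212
c* = (1 − s)·y* = (1 − 0.29) × 2.1212 ≈ 1.5061

c* = 1.506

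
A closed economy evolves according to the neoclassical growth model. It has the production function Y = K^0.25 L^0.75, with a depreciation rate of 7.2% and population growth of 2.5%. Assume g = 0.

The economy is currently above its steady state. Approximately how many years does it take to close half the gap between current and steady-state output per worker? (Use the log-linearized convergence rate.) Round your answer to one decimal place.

t_½ ≈ 9.5 years

Near the steady state the convergence rate is λ = (1 − α)(n + δ).
λ = (1 − 0.25) × 0.097 = 0.75 × 0.097 = 0.07275
Half-life = ln 2 / λ = 0.6931 / 0.07275 ≈ 9.53 years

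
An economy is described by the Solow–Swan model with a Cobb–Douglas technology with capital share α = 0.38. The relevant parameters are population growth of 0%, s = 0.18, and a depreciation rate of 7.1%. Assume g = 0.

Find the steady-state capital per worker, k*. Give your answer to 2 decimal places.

k* = 4.48

In steady state, investment equals break-even investment: s·k^α = (n + δ)·k.
Dividing both sides by k: k^(1−α) = s / (n + δ).
k^0.62 = 0.18 / (0.000 + 0.071) = 0.18 / 0.071 = 2.5352
k* = 2.5352^(1/0.62) ≈ 4.4837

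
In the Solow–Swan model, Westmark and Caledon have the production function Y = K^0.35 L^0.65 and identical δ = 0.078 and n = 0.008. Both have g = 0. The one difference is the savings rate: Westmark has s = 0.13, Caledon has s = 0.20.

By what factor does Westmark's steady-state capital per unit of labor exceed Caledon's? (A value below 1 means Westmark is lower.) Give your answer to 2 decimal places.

ratio ≈ 0.52

Steady-state k* = [s/(n + δ)]^(1/(1−α)), so the ratio is [ (s_W/(n + δ)_W) / (s_C/(n + δ)_C) ]^1.5385.
s_W/(n + δ)_W = 0.13/0.086 = 1.5116; s_C/(n + δ)_C = 0.20/0.086 = 2.3256.
Ratio = (1.5116/2.3256)^1.5385 = 0.6500^1.5385 ≈ 0.5154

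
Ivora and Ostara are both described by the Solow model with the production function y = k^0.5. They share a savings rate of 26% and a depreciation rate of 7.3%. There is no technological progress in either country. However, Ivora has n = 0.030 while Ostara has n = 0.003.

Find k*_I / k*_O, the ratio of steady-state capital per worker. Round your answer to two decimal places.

Steady-state k* = [s/(n + δ)]^(1/(1−α)), so the ratio is [ (s_I/(n + δ)_I) / (s_O/(n + δ)_O) ]^2.
s_I/(n + δ)_I = 0.26/0.103 = 2.5243; s_O/(n + δ)_O = 0.26/0.076 = 3.4211.
Ratio = (2.5243/3.4211)^2 = 0.7379^2 ≈ 0.5445

k*_I / k*_O ≈ 0.54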